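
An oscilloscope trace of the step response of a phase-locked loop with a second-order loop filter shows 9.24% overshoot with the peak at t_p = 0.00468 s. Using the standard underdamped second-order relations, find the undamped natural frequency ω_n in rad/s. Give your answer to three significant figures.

ω_n ≈ 842 rad/s

From the overshoot, ζ = −ln(OS)/√(π²+ln²(OS)) = 0.604.
t_p = π/ω_d ⇒ ω_d = 671 rad/s; then ω_n = ω_d/√(1−ζ²) = 842 rad/s.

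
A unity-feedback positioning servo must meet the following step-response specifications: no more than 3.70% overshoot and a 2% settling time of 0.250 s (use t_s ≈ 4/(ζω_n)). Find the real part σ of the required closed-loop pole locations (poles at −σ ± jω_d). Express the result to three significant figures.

σ ≈ 16.0

The settling-time spec alone fixes σ = ζω_n = 4/t_s = 4/0.250 = 16.0.
(Overshoot then fixes ζ = 0.724 and hence ω_d = σ·√(1−ζ²)/ζ = 15.2 rad/s.)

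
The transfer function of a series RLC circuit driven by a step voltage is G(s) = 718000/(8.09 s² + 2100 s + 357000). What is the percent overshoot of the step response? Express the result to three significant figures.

%OS ≈ 8.47%

Dividing through by 8.09: denominator becomes s² + 259.6 s + 44130.
So ω_n = √44130 = 210 rad/s and ζ = 259.6/(2·210) = 0.618.
%OS = 100·exp(−πζ/√(1−ζ²)) = 8.47%.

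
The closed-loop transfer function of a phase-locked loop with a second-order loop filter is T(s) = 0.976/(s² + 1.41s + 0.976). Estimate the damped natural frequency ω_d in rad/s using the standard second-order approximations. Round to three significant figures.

Comparing the denominator to s² + 2ζω_n s + ω_n²: ω_n = √0.976 = 0.988 rad/s, and 2ζω_n = 1.41 so ζ = 1.41/(2·0.988) = 0.714.
ω_d = 0.988·√(1 − 0.714²) = 0.692 rad/s.

ω_d ≈ 0.692 rad/s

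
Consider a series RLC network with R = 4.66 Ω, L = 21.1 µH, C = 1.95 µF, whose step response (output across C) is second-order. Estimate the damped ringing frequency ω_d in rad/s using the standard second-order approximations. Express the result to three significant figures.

ω_d ≈ 110000 rad/s

For a series RLC circuit (capacitor voltage as output), ω_n = 1/√(LC) = 1/√(21.1 µH · 1.95 µF) = 156000 rad/s.
ζ = (R/2)·√(C/L) = (4.66/2)·√(1.95 µF/21.1 µH) = 0.708.
ω_d = ω_n√(1−ζ²) = 110000 rad/s.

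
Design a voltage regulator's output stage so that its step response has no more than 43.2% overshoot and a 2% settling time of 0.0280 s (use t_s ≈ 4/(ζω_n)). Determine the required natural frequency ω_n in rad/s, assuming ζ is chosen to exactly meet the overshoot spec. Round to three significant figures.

ω_n ≈ 553 rad/s

Inverting the overshoot relation: ζ = |ln 0.432|/√(π² + ln²0.432) = 0.258.
Then ω_n = 4/(ζ t_s) = 4/(0.258 × 0.0280) = 553 rad/s.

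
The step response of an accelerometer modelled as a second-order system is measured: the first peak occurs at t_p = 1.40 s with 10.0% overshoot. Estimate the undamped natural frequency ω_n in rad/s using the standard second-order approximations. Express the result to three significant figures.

ω_n ≈ 2.78 rad/s

The overshoot fixes ζ = −ln(OS)/√(π²+ln²(OS)) = 0.591.
t_p = π/ω_d ⇒ ω_d = 2.24 rad/s; then ω_n = ω_d/√(1−ζ²) = 2.78 rad/s.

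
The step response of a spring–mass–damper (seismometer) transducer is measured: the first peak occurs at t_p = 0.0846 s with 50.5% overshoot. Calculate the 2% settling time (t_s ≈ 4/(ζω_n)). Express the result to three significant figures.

ζ from %OS: ζ = |ln 0.505|/√(π²+ln²0.505) = 0.213.
From t_p = π/ω_d, ω_d = π/0.0846 = 37.1 rad/s, so ω_n = ω_d/√(1−ζ²) = 38.0 rad/s.
t_s ≈ 4/(ζω_n) = 4/(0.213·38.0) = 0.495 s.

t_s ≈ 0.495 s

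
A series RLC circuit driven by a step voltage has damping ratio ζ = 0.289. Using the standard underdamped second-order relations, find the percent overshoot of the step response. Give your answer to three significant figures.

For an underdamped second-order system, %OS = 100·exp(−πζ/√(1−ζ²)).
πζ/√(1−ζ²) = π·0.289/√(1−0.0835) = 0.9484, so %OS = 100·e^(−0.9484) = 38.7%.

%OS ≈ 38.7%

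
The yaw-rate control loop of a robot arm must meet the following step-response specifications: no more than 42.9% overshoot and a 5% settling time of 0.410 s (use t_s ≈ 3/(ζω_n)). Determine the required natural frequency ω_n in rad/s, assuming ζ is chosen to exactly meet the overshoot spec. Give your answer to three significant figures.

ζ = −ln(OS)/√(π² + (ln OS)²). With OS = 0.429, ln OS = −0.8463 and ζ = 0.8463/3.254 = 0.260.
From t_s ≈ 3/(ζω_n): ω_n = 3/(ζ·t_s) = 3/(0.260·0.410) = 28.1 rad/s.

ω_n ≈ 28.1 rad/s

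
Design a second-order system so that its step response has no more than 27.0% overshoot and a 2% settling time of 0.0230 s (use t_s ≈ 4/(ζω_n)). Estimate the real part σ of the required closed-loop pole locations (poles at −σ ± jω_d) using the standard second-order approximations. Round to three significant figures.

σ ≈ 174

The settling-time spec alone fixes σ = ζω_n = 4/t_s = 4/0.0230 = 174.
(Overshoot then fixes ζ = 0.385 and hence ω_d = σ·√(1−ζ²)/ζ = 417 rad/s.)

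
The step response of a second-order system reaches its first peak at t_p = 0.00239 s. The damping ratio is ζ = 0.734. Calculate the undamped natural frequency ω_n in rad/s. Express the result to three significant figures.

Peak time t_p = π/ω_d, so ω_d = π/t_p = π/0.00239 = 1310 rad/s.
ω_n = ω_d/√(1−ζ²) = 1310/√0.461 = 1940 rad/s.

ω_n ≈ 1940 rad/s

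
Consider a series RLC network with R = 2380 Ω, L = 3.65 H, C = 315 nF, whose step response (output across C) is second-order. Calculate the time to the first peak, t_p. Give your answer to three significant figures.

For a series RLC circuit (capacitor voltage as output), ω_n = 1/√(LC) = 1/√(3.65 H · 315 nF) = 933 rad/s.
ζ = (R/2)·√(C/L) = (2380/2)·√(315 nF/3.65 H) = 0.350.
The damped frequency ω_d = ω_n√(1−ζ²) = 874 rad/s. t_p = π/ω_d = 0.00360 s.

t_p ≈ 0.00360 s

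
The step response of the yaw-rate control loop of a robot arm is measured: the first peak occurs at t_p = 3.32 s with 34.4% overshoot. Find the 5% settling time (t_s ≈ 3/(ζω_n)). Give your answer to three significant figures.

t_s ≈ 9.33 s

The overshoot fixes ζ = −ln(OS)/√(π²+ln²(OS)) = 0.322.
t_p = π/ω_d ⇒ ω_d = 0.946 rad/s; then ω_n = ω_d/√(1−ζ²) = 0.999 rad/s.
t_s ≈ 3/(ζω_n) = 3/(0.322·0.999) = 9.33 s.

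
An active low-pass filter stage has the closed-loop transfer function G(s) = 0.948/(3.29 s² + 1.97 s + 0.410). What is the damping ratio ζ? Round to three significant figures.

ζ ≈ 0.848

Dividing through by 3.29: denominator becomes s² + 0.5988 s + 0.1246.
So ω_n = √0.1246 = 0.353 rad/s and ζ = 0.5988/(2·0.353) = 0.848.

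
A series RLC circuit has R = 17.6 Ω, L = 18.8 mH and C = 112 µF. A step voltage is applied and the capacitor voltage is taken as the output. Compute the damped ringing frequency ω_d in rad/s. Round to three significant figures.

For a series RLC circuit (capacitor voltage as output), ω_n = 1/√(LC) = 1/√(18.8 mH · 112 µF) = 689 rad/s.
ζ = (R/2)·√(C/L) = (17.6/2)·√(112 µF/18.8 mH) = 0.679.
ω_d = 689·√(1 − 0.679²) = 506 rad/s.

ω_d ≈ 506 rad/s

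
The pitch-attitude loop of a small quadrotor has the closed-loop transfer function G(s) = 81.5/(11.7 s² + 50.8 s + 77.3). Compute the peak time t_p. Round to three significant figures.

Dividing through by 11.7: denominator becomes s² + 4.342 s + 6.607.
So ω_n = √6.607 = 2.57 rad/s and ζ = 4.342/(2·2.57) = 0.845.
The damped frequency ω_d = ω_n√(1−ζ²) = 1.38 rad/s. t_p = π/ω_d = 2.28 s.

t_p ≈ 2.28 s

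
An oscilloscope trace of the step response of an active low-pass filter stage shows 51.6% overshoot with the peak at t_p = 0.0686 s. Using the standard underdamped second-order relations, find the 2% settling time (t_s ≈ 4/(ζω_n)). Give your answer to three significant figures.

ζ from %OS: ζ = |ln 0.516|/√(π²+ln²0.516) = 0.206.
From t_p = π/ω_d, ω_d = π/0.0686 = 45.8 rad/s, so ω_n = ω_d/√(1−ζ²) = 46.8 rad/s.
t_s ≈ 4/(ζω_n) = 4/(0.206·46.8) = 0.415 s.

t_s ≈ 0.415 s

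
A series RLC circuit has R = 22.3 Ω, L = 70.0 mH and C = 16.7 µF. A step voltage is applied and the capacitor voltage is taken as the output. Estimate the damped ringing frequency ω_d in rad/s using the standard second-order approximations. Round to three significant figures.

For a series RLC circuit (capacitor voltage as output), ω_n = 1/√(LC) = 1/√(70.0 mH · 16.7 µF) = 925 rad/s.
ζ = (R/2)·√(C/L) = (22.3/2)·√(16.7 µF/70.0 mH) = 0.172.
ω_d = 925·√(1 − 0.172²) = 911 rad/s.

ω_d ≈ 911 rad/s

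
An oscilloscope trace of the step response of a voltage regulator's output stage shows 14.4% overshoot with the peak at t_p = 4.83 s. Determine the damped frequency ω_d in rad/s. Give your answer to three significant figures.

ω_d ≈ 0.650 rad/s

t_p = π/ω_d, so ω_d = π/4.83 = 0.650 rad/s.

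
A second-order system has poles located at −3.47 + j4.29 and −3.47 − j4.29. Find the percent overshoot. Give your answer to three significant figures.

With σ = 3.47, ω_d = 4.29: ω_n = √(σ²+ω_d²) = 5.52 rad/s, ζ = σ/ω_n = 0.629.
%OS = 100 e^{−πζ/√(1−ζ²)} with ζ = 0.629 gives 7.88%.

%OS ≈ 7.88%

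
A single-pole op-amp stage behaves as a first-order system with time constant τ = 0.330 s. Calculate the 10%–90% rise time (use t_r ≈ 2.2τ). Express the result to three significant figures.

t_r ≈ 0.726 s

t_r ≈ 2.2τ = 0.726 s.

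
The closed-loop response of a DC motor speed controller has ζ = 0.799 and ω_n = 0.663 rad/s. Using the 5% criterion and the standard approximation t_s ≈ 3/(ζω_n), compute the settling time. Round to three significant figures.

t_s ≈ 5.66 s

t_s ≈ 3/(ζω_n) = 3/(0.799 × 0.663) = 5.66 s.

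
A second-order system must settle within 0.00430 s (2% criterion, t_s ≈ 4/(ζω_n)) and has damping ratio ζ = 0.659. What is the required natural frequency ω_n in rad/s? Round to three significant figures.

ω_n ≈ 1410 rad/s

Rearranging t_s ≈ 4/(ζω_n) gives ω_n = 4/(ζ·t_s) = 4/(0.659 × 0.00430) = 1410 rad/s.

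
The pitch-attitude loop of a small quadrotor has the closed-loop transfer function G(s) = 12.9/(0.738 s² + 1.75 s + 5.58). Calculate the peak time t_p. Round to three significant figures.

t_p ≈ 1.27 s

Dividing through by 0.738: denominator becomes s² + 2.371 s + 7.561.
So ω_n = √7.561 = 2.75 rad/s and ζ = 2.371/(2·2.75) = 0.431.
ω_d = ω_n√(1−ζ²) = 2.48 rad/s. t_p = π/ω_d = 1.27 s.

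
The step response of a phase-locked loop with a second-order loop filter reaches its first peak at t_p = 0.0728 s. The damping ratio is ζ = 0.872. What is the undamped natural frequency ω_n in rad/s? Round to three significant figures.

Peak time t_p = π/ω_d, so ω_d = π/t_p = π/0.0728 = 43.2 rad/s.
ω_n = ω_d/√(1−ζ²) = 43.2/√0.240 = 88.2 rad/s.

ω_n ≈ 88.2 rad/s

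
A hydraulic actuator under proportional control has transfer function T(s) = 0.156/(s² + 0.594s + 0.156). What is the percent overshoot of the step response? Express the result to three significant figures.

Comparing the denominator to s² + 2ζω_n s + ω_n²: ω_n = √0.156 = 0.395 rad/s, and 2ζω_n = 0.594 so ζ = 0.594/(2·0.395) = 0.752.
%OS = 100·exp(−πζ/√(1−ζ²)) = 2.78%.

%OS ≈ 2.78%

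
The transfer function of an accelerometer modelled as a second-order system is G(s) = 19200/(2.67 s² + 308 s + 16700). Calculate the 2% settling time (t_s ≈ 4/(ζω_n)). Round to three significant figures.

Dividing through by 2.67: denominator becomes s² + 115.4 s + 6255.
So ω_n = √6255 = 79.1 rad/s and ζ = 115.4/(2·79.1) = 0.729.
t_s ≈ 4/(ζω_n) = 0.0694 s.

t_s ≈ 0.0694 s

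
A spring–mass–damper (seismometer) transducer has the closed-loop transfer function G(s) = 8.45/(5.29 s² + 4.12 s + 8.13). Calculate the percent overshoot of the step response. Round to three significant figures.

Dividing through by 5.29: denominator becomes s² + 0.7788 s + 1.537.
So ω_n = √1.537 = 1.24 rad/s and ζ = 0.7788/(2·1.24) = 0.314.
%OS = 100 e^{−πζ/√(1−ζ²)} with ζ = 0.314 gives 35.4%.

%OS ≈ 35.4%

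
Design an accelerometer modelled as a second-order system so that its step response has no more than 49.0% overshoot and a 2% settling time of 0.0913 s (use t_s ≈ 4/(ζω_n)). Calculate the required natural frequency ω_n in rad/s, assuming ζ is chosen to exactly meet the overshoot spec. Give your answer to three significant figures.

ω_n ≈ 198 rad/s

ζ = −ln(OS)/√(π² + (ln OS)²). With OS = 0.490, ln OS = −0.7133 and ζ = 0.7133/3.222 = 0.221.
Then ω_n = 4/(ζ t_s) = 4/(0.221 × 0.0913) = 198 rad/s.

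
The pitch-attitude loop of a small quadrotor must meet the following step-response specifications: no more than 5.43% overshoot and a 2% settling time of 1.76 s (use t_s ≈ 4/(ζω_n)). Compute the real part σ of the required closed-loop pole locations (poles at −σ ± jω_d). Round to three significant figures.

σ ≈ 2.27

The settling-time spec alone fixes σ = ζω_n = 4/t_s = 4/1.76 = 2.27.
(Overshoot then fixes ζ = 0.680 and hence ω_d = σ·√(1−ζ²)/ζ = 2.45 rad/s.)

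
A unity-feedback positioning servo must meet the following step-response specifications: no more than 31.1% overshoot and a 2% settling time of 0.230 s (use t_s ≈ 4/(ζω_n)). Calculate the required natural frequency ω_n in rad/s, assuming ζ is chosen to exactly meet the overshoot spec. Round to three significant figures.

ζ = −ln(OS)/√(π² + (ln OS)²). With OS = 0.311, ln OS = −1.168 and ζ = 1.168/3.352 = 0.348.
Then ω_n = 4/(ζ t_s) = 4/(0.348 × 0.230) = 49.9 rad/s.

ω_n ≈ 49.9 rad/s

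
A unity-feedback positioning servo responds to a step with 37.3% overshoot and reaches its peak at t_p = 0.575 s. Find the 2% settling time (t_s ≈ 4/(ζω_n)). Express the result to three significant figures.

The overshoot fixes ζ = −ln(OS)/√(π²+ln²(OS)) = 0.300.
From t_p = π/ω_d, ω_d = π/0.575 = 5.46 rad/s, so ω_n = ω_d/√(1−ζ²) = 5.73 rad/s.
t_s ≈ 4/(ζω_n) = 4/(0.300·5.73) = 2.33 s.

t_s ≈ 2.33 s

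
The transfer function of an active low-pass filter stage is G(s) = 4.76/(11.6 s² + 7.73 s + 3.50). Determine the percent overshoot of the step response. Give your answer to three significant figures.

Dividing through by 11.6: denominator becomes s² + 0.6664 s + 0.3017.
So ω_n = √0.3017 = 0.549 rad/s and ζ = 0.6664/(2·0.549) = 0.607.
%OS = 100 e^{−πζ/√(1−ζ²)} with ζ = 0.607 gives 9.10%.

%OS ≈ 9.10%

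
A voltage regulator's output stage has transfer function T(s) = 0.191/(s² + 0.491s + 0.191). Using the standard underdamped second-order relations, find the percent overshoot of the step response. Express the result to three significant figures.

%OS ≈ 11.8%

ω_n = √0.191 = 0.437 rad/s; ζ = 0.491/(2·0.437) = 0.562.
%OS = 100 e^{−πζ/√(1−ζ²)} with ζ = 0.562 gives 11.8%.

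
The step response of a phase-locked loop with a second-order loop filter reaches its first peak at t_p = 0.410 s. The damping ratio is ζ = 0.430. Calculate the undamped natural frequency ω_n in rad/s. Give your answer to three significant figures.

ω_n ≈ 8.49 rad/s

Peak time t_p = π/ω_d, so ω_d = π/t_p = π/0.410 = 7.66 rad/s.
ω_n = ω_d/√(1−ζ²) = 7.66/√0.815 = 8.49 rad/s.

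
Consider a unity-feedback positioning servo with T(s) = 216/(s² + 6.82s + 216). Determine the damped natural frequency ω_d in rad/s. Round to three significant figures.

ω_n = √216 = 14.7 rad/s; ζ = 6.82/(2·14.7) = 0.232.
ω_d = 14.7·√(1 − 0.232²) = 14.3 rad/s.

ω_d ≈ 14.3 rad/s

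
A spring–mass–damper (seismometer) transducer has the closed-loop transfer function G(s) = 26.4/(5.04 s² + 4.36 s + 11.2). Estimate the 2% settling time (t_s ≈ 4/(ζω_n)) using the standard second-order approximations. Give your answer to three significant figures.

t_s ≈ 9.25 s

Dividing through by 5.04: denominator becomes s² + 0.8651 s + 2.222.
So ω_n = √2.222 = 1.49 rad/s and ζ = 0.8651/(2·1.49) = 0.290.
t_s ≈ 4/(ζω_n) = 9.25 s.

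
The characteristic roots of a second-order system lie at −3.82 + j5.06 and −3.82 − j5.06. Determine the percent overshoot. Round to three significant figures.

With σ = 3.82, ω_d = 5.06: ω_n = √(σ²+ω_d²) = 6.34 rad/s, ζ = σ/ω_n = 0.603.
%OS = 100 e^{−πζ/√(1−ζ²)} with ζ = 0.603 gives 9.33%.

%OS ≈ 9.33%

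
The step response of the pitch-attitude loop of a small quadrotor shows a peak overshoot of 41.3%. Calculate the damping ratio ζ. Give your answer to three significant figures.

ζ = −ln(OS)/√(π² + (ln OS)²). With OS = 0.413, ln OS = −0.8843 and ζ = 0.8843/3.264 = 0.271.

ζ ≈ 0.271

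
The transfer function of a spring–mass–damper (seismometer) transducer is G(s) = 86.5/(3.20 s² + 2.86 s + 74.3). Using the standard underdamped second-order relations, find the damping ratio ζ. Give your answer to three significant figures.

ζ ≈ 0.0927

Dividing through by 3.20: denominator becomes s² + 0.8937 s + 23.22.
So ω_n = √23.22 = 4.82 rad/s and ζ = 0.8937/(2·4.82) = 0.0927.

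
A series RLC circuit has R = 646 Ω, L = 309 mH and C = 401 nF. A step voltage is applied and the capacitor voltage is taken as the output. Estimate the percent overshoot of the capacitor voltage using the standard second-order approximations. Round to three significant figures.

For a series RLC circuit (capacitor voltage as output), ω_n = 1/√(LC) = 1/√(309 mH · 401 nF) = 2840 rad/s.
ζ = (R/2)·√(C/L) = (646/2)·√(401 nF/309 mH) = 0.368.
%OS = 100 e^{−πζ/√(1−ζ²)} with ζ = 0.368 gives 28.8%.

%OS ≈ 28.8%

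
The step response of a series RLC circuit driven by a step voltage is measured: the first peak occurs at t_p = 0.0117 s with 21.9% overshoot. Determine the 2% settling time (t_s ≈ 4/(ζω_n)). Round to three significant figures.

ζ from %OS: ζ = |ln 0.219|/√(π²+ln²0.219) = 0.435.
From t_p = π/ω_d, ω_d = π/0.0117 = 269 rad/s, so ω_n = ω_d/√(1−ζ²) = 298 rad/s.
t_s ≈ 4/(ζω_n) = 4/(0.435·298) = 0.0308 s.

t_s ≈ 0.0308 s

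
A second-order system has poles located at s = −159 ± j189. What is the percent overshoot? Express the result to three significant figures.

%OS ≈ 7.12%

|pole| = ω_n = √(159² + 189²) = 247 rad/s; ζ = cos θ = σ/ω_n = 0.644.
%OS = 100·exp(−πζ/√(1−ζ²)) = 7.12%.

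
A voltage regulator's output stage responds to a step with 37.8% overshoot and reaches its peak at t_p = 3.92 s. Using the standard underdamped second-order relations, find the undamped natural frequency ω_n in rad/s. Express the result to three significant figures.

ζ from %OS: ζ = |ln 0.378|/√(π²+ln²0.378) = 0.296.
t_p = π/ω_d ⇒ ω_d = 0.801 rad/s; then ω_n = ω_d/√(1−ζ²) = 0.839 rad/s.

ω_n ≈ 0.839 rad/s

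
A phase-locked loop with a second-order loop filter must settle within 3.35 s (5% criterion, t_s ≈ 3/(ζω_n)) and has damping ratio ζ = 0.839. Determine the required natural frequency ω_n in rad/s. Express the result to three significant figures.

ω_n ≈ 1.07 rad/s

Rearranging t_s ≈ 3/(ζω_n) gives ω_n = 3/(ζ·t_s) = 3/(0.839 × 3.35) = 1.07 rad/s.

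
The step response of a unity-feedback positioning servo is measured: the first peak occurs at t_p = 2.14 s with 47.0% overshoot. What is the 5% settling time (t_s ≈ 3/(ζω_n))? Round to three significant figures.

From the overshoot, ζ = −ln(OS)/√(π²+ln²(OS)) = 0.234.
From t_p = π/ω_d, ω_d = π/2.14 = 1.47 rad/s, so ω_n = ω_d/√(1−ζ²) = 1.51 rad/s.
t_s ≈ 3/(ζω_n) = 3/(0.234·1.51) = 8.50 s.

t_s ≈ 8.50 s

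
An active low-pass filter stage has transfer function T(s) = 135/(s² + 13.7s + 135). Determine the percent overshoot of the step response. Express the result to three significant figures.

Comparing the denominator to s² + 2ζω_n s + ω_n²: ω_n = √135 = 11.6 rad/s, and 2ζω_n = 13.7 so ζ = 13.7/(2·11.6) = 0.590.
Overshoot: exp(−π·0.590/√(1−0.590²)) = 0.101, i.e. 10.1%.

%OS ≈ 10.1%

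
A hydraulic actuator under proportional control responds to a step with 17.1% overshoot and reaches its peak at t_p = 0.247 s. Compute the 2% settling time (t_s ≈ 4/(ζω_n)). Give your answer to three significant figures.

ζ from %OS: ζ = |ln 0.171|/√(π²+ln²0.171) = 0.490.
From t_p = π/ω_d, ω_d = π/0.247 = 12.7 rad/s, so ω_n = ω_d/√(1−ζ²) = 14.6 rad/s.
t_s ≈ 4/(ζω_n) = 4/(0.490·14.6) = 0.559 s.

t_s ≈ 0.559 s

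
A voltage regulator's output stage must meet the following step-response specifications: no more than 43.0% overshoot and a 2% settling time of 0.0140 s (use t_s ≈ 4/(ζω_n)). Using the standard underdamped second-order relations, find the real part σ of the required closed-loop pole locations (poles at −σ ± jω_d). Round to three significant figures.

The settling-time spec alone fixes σ = ζω_n = 4/t_s = 4/0.0140 = 286.
(Overshoot then fixes ζ = 0.259 and hence ω_d = σ·√(1−ζ²)/ζ = 1060 rad/s.)

σ ≈ 286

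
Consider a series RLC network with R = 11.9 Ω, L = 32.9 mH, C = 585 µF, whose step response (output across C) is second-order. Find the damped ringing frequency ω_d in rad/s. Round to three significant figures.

For a series RLC circuit (capacitor voltage as output), ω_n = 1/√(LC) = 1/√(32.9 mH · 585 µF) = 228 rad/s.
ζ = (R/2)·√(C/L) = (11.9/2)·√(585 µF/32.9 mH) = 0.793.
The damped frequency ω_d = ω_n√(1−ζ²) = 139 rad/s.

ω_d ≈ 139 rad/s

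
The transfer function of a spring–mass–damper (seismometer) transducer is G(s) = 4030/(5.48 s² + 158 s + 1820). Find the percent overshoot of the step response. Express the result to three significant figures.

Dividing through by 5.48: denominator becomes s² + 28.83 s + 332.1.
So ω_n = √332.1 = 18.2 rad/s and ζ = 28.83/(2·18.2) = 0.791.
%OS = 100 e^{−πζ/√(1−ζ²)} with ζ = 0.791 gives 1.72%.

%OS ≈ 1.72%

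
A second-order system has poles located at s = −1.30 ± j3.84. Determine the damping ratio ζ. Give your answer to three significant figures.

ζ ≈ 0.321

The poles are at −σ ± jω_d with σ = 1.30 and ω_d = 3.84, so ω_n = √(σ²+ω_d²) = 4.05 rad/s and ζ = σ/ω_n = 0.321.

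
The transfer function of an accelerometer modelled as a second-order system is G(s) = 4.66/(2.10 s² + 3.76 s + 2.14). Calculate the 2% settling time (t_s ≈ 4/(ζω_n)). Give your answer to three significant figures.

t_s ≈ 4.47 s

Dividing through by 2.10: denominator becomes s² + 1.790 s + 1.019.
So ω_n = √1.019 = 1.01 rad/s and ζ = 1.790/(2·1.01) = 0.887.
t_s ≈ 4/(ζω_n) = 4.47 s.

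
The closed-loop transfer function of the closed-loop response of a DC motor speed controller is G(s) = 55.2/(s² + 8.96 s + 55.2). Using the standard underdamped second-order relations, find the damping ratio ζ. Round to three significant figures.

ζ ≈ 0.603

Comparing the denominator to s² + 2ζω_n s + ω_n²: ω_n = √55.2 = 7.43 rad/s, and 2ζω_n = 8.96 so ζ = 8.96/(2·7.43) = 0.603.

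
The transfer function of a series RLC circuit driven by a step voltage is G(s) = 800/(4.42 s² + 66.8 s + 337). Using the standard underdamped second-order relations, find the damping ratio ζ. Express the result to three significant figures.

ζ ≈ 0.865

Dividing through by 4.42: denominator becomes s² + 15.11 s + 76.24.
So ω_n = √76.24 = 8.73 rad/s and ζ = 15.11/(2·8.73) = 0.865.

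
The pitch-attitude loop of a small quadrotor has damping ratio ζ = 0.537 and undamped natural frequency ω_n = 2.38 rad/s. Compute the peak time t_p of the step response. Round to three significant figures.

t_p ≈ 1.56 s

The damped frequency is ω_d = ω_n√(1−ζ²) = 2.38·√(1−0.288) = 2.01 rad/s.
Peak time t_p = π/ω_d = π/2.01 = 1.56 s.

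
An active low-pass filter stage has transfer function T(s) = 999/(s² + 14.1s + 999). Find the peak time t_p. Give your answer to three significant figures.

t_p ≈ 0.102 s

Comparing the denominator to s² + 2ζω_n s + ω_n²: ω_n = √999 = 31.6 rad/s, and 2ζω_n = 14.1 so ζ = 14.1/(2·31.6) = 0.223.
The damped frequency ω_d = ω_n√(1−ζ²) = 30.8 rad/s. Then t_p = π/ω_d = 0.102 s.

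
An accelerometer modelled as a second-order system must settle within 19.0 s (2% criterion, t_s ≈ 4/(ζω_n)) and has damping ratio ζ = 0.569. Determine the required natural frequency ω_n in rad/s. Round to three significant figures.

Rearranging t_s ≈ 4/(ζω_n) gives ω_n = 4/(ζ·t_s) = 4/(0.569 × 19.0) = 0.370 rad/s.

ω_n ≈ 0.370 rad/s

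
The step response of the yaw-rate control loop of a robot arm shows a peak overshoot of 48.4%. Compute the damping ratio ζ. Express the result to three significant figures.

ζ = −ln(OS)/√(π² + (ln OS)²). With OS = 0.484, ln OS = −0.7257 and ζ = 0.7257/3.224 = 0.225.

ζ ≈ 0.225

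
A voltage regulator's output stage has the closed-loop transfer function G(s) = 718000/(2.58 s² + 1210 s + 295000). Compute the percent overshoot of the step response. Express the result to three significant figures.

Dividing through by 2.58: denominator becomes s² + 469.0 s + 114300.
So ω_n = √114300 = 338 rad/s and ζ = 469.0/(2·338) = 0.693.
%OS = 100·exp(−πζ/√(1−ζ²)) = 4.86%.

%OS ≈ 4.86%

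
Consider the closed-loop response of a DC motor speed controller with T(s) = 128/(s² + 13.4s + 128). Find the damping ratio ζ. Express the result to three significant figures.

ω_n = √128 = 11.3 rad/s; ζ = 13.4/(2·11.3) = 0.592.

ζ ≈ 0.592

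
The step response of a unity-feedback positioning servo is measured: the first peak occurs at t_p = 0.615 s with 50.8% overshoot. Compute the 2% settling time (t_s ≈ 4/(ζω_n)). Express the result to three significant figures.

From the overshoot, ζ = −ln(OS)/√(π²+ln²(OS)) = 0.211.
t_p = π/ω_d ⇒ ω_d = 5.11 rad/s; then ω_n = ω_d/√(1−ζ²) = 5.23 rad/s.
t_s ≈ 4/(ζω_n) = 4/(0.211·5.23) = 3.63 s.

t_s ≈ 3.63 s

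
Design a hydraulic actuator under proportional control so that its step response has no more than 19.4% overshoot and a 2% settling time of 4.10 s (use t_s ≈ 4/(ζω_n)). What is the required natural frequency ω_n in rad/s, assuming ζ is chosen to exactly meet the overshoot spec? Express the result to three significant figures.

Inverting the overshoot relation: ζ = |ln 0.194|/√(π² + ln²0.194) = 0.463.
Then ω_n = 4/(ζ t_s) = 4/(0.463 × 4.10) = 2.11 rad/s.

ω_n ≈ 2.11 rad/s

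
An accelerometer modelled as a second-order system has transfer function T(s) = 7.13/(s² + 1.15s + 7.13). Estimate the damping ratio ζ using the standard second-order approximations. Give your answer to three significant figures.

Matching coefficients with s² + 2ζω_n s + ω_n² gives ω_n² = 7.13 ⇒ ω_n = 2.67 rad/s, and ζ = 1.15/(2ω_n) = 0.215.

ζ ≈ 0.215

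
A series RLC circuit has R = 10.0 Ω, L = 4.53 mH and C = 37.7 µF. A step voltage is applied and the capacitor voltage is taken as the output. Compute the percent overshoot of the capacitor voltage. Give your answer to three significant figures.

For a series RLC circuit (capacitor voltage as output), ω_n = 1/√(LC) = 1/√(4.53 mH · 37.7 µF) = 2420 rad/s.
ζ = (R/2)·√(C/L) = (10.0/2)·√(37.7 µF/4.53 mH) = 0.456.
%OS = 100 e^{−πζ/√(1−ζ²)} with ζ = 0.456 gives 20.0%.

%OS ≈ 20.0%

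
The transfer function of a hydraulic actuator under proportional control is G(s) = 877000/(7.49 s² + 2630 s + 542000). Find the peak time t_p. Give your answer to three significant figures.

t_p ≈ 0.0154 s

Dividing through by 7.49: denominator becomes s² + 351.1 s + 72360.
So ω_n = √72360 = 269 rad/s and ζ = 351.1/(2·269) = 0.653.
The damped frequency ω_d = ω_n√(1−ζ²) = 204 rad/s. t_p = π/ω_d = 0.0154 s.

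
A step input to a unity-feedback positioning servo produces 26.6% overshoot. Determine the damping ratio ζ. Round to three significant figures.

ζ ≈ 0.388

From %OS = 100·exp(−πζ/√(1−ζ²)), invert to get ζ = −ln(OS)/√(π² + ln²(OS)) with OS = 0.266.
−ln 0.266 = 1.324, so ζ = 1.324/√(π² + 1.754) = 0.388.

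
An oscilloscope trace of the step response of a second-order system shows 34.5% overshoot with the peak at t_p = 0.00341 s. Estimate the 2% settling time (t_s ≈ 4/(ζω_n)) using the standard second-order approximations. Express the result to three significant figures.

t_s ≈ 0.0128 s

The overshoot fixes ζ = −ln(OS)/√(π²+ln²(OS)) = 0.321.
From t_p = π/ω_d, ω_d = π/0.00341 = 921 rad/s, so ω_n = ω_d/√(1−ζ²) = 973 rad/s.
t_s ≈ 4/(ζω_n) = 4/(0.321·973) = 0.0128 s.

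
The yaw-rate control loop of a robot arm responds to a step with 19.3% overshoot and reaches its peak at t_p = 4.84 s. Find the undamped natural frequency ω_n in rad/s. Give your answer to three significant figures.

From the overshoot, ζ = −ln(OS)/√(π²+ln²(OS)) = 0.464.
From t_p = π/ω_d, ω_d = π/4.84 = 0.649 rad/s, so ω_n = ω_d/√(1−ζ²) = 0.733 rad/s.

ω_n ≈ 0.733 rad/s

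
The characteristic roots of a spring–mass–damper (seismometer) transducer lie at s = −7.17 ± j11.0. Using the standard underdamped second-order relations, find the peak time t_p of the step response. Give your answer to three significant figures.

t_p = π/ω_d with ω_d = 11.0 (the imaginary part), so t_p = 0.286 s.

t_p ≈ 0.286 s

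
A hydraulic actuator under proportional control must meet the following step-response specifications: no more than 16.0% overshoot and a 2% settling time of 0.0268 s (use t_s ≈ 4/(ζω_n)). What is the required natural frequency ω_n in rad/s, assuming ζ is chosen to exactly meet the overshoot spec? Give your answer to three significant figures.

ω_n ≈ 296 rad/s

From %OS = 100·exp(−πζ/√(1−ζ²)), invert to get ζ = −ln(OS)/√(π² + ln²(OS)) with OS = 0.160.
−ln 0.160 = 1.833, so ζ = 1.833/√(π² + 3.358) = 0.504.
From t_s ≈ 4/(ζω_n): ω_n = 4/(ζ·t_s) = 4/(0.504·0.0268) = 296 rad/s.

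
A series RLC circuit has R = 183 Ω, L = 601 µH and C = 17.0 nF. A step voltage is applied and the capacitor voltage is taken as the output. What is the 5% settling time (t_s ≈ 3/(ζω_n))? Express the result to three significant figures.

t_s ≈ 0.0000197 s

For a series RLC circuit (capacitor voltage as output), ω_n = 1/√(LC) = 1/√(601 µH · 17.0 nF) = 313000 rad/s.
ζ = (R/2)·√(C/L) = (183/2)·√(17.0 nF/601 µH) = 0.487.
t_s ≈ 3/(ζω_n) = 0.0000197 s.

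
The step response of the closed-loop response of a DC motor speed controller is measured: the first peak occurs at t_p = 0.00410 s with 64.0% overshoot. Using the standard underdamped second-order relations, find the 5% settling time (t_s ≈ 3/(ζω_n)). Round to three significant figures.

t_s ≈ 0.0276 s

The overshoot fixes ζ = −ln(OS)/√(π²+ln²(OS)) = 0.141.
t_p = π/ω_d ⇒ ω_d = 766 rad/s; then ω_n = ω_d/√(1−ζ²) = 774 rad/s.
t_s ≈ 3/(ζω_n) = 3/(0.141·774) = 0.0276 s.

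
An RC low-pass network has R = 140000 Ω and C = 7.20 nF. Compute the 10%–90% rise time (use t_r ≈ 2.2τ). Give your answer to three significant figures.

t_r ≈ 0.00222 s

τ = RC = 140000 × 7.20 nF = 0.00101 s.
t_r ≈ 2.2τ = 0.00222 s.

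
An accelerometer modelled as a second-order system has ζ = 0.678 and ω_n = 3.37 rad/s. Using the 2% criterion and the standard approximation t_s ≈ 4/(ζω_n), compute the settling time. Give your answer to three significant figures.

t_s ≈ 1.75 s

t_s ≈ 4/(ζω_n) = 4/(0.678 × 3.37) = 1.75 s.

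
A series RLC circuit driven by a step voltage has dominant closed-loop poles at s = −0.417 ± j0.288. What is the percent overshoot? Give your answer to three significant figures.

%OS ≈ 1.06%

The poles are at −σ ± jω_d with σ = 0.417 and ω_d = 0.288, so ω_n = √(σ²+ω_d²) = 0.507 rad/s and ζ = σ/ω_n = 0.823.
%OS = 100·exp(−πζ/√(1−ζ²)) = 1.06%.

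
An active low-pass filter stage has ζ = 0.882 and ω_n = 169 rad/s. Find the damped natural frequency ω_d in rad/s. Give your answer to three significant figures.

ω_d ≈ 79.6 rad/s

ω_d = ω_n√(1−ζ²) = 169·√0.222 = 79.6 rad/s.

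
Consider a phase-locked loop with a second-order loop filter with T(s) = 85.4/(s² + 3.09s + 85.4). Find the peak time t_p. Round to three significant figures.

t_p ≈ 0.345 s

Comparing the denominator to s² + 2ζω_n s + ω_n²: ω_n = √85.4 = 9.24 rad/s, and 2ζω_n = 3.09 so ζ = 3.09/(2·9.24) = 0.167.
ω_d = 9.24·√(1 − 0.167²) = 9.11 rad/s. Then t_p = π/ω_d = 0.345 s.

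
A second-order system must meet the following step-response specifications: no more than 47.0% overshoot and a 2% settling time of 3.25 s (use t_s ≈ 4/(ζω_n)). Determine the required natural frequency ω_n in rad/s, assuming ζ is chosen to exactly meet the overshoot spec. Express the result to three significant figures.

From %OS = 100·exp(−πζ/√(1−ζ²)), invert to get ζ = −ln(OS)/√(π² + ln²(OS)) with OS = 0.470.
−ln 0.470 = 0.7550, so ζ = 0.7550/√(π² + 0.5701) = 0.234.
From t_s ≈ 4/(ζω_n): ω_n = 4/(ζ·t_s) = 4/(0.234·3.25) = 5.27 rad/s.

ω_n ≈ 5.27 rad/s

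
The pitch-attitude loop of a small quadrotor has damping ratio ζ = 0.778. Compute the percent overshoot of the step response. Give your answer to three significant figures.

For an underdamped second-order system, %OS = 100·exp(−πζ/√(1−ζ²)).
πζ/√(1−ζ²) = π·0.778/√(1−0.605) = 3.890, so %OS = 100·e^(−3.890) = 2.04%.

%OS ≈ 2.04%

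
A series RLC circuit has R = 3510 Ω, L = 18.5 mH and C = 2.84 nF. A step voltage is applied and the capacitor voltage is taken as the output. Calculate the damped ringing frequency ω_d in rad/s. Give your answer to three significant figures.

For a series RLC circuit (capacitor voltage as output), ω_n = 1/√(LC) = 1/√(18.5 mH · 2.84 nF) = 138000 rad/s.
ζ = (R/2)·√(C/L) = (3510/2)·√(2.84 nF/18.5 mH) = 0.688.
ω_d = ω_n√(1−ζ²) = 100000 rad/s.

ω_d ≈ 100000 rad/s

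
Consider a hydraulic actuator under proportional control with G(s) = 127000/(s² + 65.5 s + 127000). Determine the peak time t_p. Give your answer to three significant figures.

t_p ≈ 0.00885 s

Comparing the denominator to s² + 2ζω_n s + ω_n²: ω_n = √127000 = 356 rad/s, and 2ζω_n = 65.5 so ζ = 65.5/(2·356) = 0.0919.
The damped frequency ω_d = ω_n√(1−ζ²) = 355 rad/s. Then t_p = π/ω_d = 0.00885 s.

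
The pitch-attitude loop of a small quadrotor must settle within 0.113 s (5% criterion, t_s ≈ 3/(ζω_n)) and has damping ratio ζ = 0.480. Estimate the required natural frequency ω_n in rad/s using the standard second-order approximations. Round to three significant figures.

ω_n ≈ 55.3 rad/s

Rearranging t_s ≈ 3/(ζω_n) gives ω_n = 3/(ζ·t_s) = 3/(0.480 × 0.113) = 55.3 rad/s.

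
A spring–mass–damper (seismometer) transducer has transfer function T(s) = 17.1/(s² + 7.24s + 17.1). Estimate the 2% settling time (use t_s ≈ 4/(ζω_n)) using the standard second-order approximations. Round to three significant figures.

t_s ≈ 1.10 s

Comparing the denominator to s² + 2ζω_n s + ω_n²: ω_n = √17.1 = 4.14 rad/s, and 2ζω_n = 7.24 so ζ = 7.24/(2·4.14) = 0.875.
t_s ≈ 4/(ζω_n) = 4/(0.875·4.14) = 1.10 s.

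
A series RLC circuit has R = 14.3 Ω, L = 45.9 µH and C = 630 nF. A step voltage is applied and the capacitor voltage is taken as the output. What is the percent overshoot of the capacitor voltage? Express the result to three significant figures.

%OS ≈ 0.808%

For a series RLC circuit (capacitor voltage as output), ω_n = 1/√(LC) = 1/√(45.9 µH · 630 nF) = 186000 rad/s.
ζ = (R/2)·√(C/L) = (14.3/2)·√(630 nF/45.9 µH) = 0.838.
%OS = 100 e^{−πζ/√(1−ζ²)} with ζ = 0.838 gives 0.808%.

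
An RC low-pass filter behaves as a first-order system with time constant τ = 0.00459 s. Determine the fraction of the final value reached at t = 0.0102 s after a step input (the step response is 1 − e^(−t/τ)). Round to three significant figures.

y/y_∞ ≈ 0.892

y(t)/y_∞ = 1 − e^(−t/τ) = 1 − e^(−0.0102/0.00459) = 1 − e^(−2.22) = 0.892.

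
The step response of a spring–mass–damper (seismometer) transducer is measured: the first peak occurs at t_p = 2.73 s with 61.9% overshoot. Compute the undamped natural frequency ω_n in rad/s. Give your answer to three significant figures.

ω_n ≈ 1.16 rad/s

ζ from %OS: ζ = |ln 0.619|/√(π²+ln²0.619) = 0.151.
t_p = π/ω_d ⇒ ω_d = 1.15 rad/s; then ω_n = ω_d/√(1−ζ²) = 1.16 rad/s.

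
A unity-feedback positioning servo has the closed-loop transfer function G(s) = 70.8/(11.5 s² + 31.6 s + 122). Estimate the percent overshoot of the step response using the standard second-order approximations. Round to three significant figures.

%OS ≈ 23.2%

Dividing through by 11.5: denominator becomes s² + 2.748 s + 10.61.
So ω_n = √10.61 = 3.26 rad/s and ζ = 2.748/(2·3.26) = 0.422.
Overshoot: exp(−π·0.422/√(1−0.422²)) = 0.232, i.e. 23.2%.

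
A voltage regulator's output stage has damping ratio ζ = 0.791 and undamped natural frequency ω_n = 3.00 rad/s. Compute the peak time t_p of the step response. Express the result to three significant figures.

t_p ≈ 1.71 s

The damped frequency is ω_d = ω_n√(1−ζ²) = 3.00·√(1−0.626) = 1.84 rad/s.
Peak time t_p = π/ω_d = π/1.84 = 1.71 s.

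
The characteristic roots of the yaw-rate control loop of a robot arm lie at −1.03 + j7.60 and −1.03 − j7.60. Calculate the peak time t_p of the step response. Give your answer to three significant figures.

t_p = π/ω_d with ω_d = 7.60 (the imaginary part), so t_p = 0.413 s.

t_p ≈ 0.413 s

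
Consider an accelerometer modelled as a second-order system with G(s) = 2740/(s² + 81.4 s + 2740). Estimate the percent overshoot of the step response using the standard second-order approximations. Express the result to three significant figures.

%OS ≈ 2.06%

Matching coefficients with s² + 2ζω_n s + ω_n² gives ω_n² = 2740 ⇒ ω_n = 52.3 rad/s, and ζ = 81.4/(2ω_n) = 0.778.
Overshoot: exp(−π·0.778/√(1−0.778²)) = 0.0206, i.e. 2.06%.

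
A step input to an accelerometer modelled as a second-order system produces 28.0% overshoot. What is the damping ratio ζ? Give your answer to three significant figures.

ζ = −ln(OS)/√(π² + (ln OS)²). With OS = 0.280, ln OS = −1.273 and ζ = 1.273/3.390 = 0.376.

ζ ≈ 0.376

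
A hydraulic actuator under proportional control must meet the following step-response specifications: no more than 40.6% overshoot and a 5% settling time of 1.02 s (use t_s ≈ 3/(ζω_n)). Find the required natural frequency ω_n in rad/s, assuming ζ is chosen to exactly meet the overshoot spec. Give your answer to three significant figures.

From %OS = 100·exp(−πζ/√(1−ζ²)), invert to get ζ = −ln(OS)/√(π² + ln²(OS)) with OS = 0.406.
−ln 0.406 = 0.9014, so ζ = 0.9014/√(π² + 0.8125) = 0.276.
From t_s ≈ 3/(ζω_n): ω_n = 3/(ζ·t_s) = 3/(0.276·1.02) = 10.7 rad/s.

ω_n ≈ 10.7 rad/s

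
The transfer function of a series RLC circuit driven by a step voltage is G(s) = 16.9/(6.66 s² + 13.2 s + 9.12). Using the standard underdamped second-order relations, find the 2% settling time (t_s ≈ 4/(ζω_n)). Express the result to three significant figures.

Dividing through by 6.66: denominator becomes s² + 1.982 s + 1.369.
So ω_n = √1.369 = 1.17 rad/s and ζ = 1.982/(2·1.17) = 0.847.
t_s ≈ 4/(ζω_n) = 4.04 s.

t_s ≈ 4.04 s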